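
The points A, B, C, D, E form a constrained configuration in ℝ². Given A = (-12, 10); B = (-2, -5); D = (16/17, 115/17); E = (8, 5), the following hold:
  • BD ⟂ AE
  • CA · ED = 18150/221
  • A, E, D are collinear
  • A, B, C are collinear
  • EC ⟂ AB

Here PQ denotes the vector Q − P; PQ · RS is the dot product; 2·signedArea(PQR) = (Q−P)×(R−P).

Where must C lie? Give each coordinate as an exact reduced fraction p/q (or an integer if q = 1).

1. C_x = -46/13  [A, B, C are collinear ∩ EC ⟂ AB]
2. C_y = -35/13  [A, B, C are collinear ∩ EC ⟂ AB]
   → C = (-46/13, -35/13)

C = (-46/13, -35/13)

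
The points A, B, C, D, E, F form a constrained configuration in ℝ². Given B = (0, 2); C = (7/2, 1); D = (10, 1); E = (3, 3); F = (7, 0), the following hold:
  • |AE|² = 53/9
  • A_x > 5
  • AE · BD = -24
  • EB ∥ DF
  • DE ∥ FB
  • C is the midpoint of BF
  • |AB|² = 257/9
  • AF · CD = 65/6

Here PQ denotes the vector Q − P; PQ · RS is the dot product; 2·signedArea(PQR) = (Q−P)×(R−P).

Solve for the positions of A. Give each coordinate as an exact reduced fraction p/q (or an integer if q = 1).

1. A_x = 16/3  [AF · CD = 65/6 ∩ AE · BD = -24]
2. A_y = 7/3  [AF · CD = 65/6 ∩ AE · BD = -24]
   → A = (16/3, 7/3)

A = (16/3, 7/3)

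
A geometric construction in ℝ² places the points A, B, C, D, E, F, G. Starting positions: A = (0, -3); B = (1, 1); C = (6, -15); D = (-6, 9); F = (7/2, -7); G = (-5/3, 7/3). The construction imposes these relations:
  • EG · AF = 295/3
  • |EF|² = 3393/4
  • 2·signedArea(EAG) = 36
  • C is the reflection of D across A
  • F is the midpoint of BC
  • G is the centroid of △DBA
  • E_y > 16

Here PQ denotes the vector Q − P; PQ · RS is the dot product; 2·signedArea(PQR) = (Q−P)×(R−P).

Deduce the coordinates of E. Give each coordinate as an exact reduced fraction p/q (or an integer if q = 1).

1. E_x = -13  [EG · AF = 295/3 ∩ 2·signedArea(EAG) = 36]
2. E_y = 17  [EG · AF = 295/3 ∩ 2·signedArea(EAG) = 36]
   → E = (-13, 17)

E = (-13, 17)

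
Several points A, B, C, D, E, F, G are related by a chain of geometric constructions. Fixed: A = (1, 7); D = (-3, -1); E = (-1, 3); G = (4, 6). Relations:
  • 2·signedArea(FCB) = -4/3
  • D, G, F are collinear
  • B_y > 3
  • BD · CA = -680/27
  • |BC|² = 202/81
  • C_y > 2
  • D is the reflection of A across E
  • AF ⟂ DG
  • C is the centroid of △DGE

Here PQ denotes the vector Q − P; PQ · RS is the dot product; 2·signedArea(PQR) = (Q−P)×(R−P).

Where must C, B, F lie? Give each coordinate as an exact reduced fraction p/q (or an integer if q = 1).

1. C_x = 0  [C is the centroid of △DGE]
2. C_y = 8/3  [C is the centroid of △DGE]
   → C = (0, 8/3)
3. F_x = 3  [D, G, F are collinear ∩ AF ⟂ DG]
4. F_y = 5  [D, G, F are collinear ∩ AF ⟂ DG]
   → F = (3, 5)
5. B_x = 1  [BD · CA = -680/27 ∩ 2·signedArea(FCB) = -4/3]
6. B_y = 35/9  [BD · CA = -680/27 ∩ 2·signedArea(FCB) = -4/3]
   → B = (1, 35/9)

B = (1, 35/9)
C = (0, 8/3)
F = (3, 5)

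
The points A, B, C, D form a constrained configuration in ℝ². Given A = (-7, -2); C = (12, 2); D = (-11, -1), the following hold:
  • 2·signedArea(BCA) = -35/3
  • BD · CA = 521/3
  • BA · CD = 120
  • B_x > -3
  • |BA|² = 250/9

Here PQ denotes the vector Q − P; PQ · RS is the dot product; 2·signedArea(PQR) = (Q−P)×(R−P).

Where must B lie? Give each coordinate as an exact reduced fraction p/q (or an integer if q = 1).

B = (-2, -1/3)

1. B_x = -2  [BD · CA = 521/3 ∩ 2·signedArea(BCA) = -35/3]
2. B_y = -1/3  [BD · CA = 521/3 ∩ 2·signedArea(BCA) = -35/3]
   → B = (-2, -1/3)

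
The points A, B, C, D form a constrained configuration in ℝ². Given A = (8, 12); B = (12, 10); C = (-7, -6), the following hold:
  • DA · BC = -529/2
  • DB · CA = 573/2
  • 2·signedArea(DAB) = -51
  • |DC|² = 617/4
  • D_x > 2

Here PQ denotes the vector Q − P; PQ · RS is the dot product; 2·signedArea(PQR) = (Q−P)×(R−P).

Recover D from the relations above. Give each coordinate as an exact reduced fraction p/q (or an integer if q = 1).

1. D_x = 5/2  [DB · CA = 573/2 ∩ 2·signedArea(DAB) = -51]
2. D_y = 2  [DB · CA = 573/2 ∩ 2·signedArea(DAB) = -51]
   → D = (5/2, 2)

D = (5/2, 2)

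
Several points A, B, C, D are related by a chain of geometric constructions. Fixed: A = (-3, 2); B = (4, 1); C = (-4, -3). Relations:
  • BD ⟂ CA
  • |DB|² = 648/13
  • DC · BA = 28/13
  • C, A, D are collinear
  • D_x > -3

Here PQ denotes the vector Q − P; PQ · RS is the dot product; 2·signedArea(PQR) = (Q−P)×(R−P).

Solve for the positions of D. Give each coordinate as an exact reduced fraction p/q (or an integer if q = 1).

D = (-38/13, 31/13)

1. D_x = -38/13  [C, A, D are collinear ∩ BD ⟂ CA]
2. D_y = 31/13  [C, A, D are collinear ∩ BD ⟂ CA]
   → D = (-38/13, 31/13)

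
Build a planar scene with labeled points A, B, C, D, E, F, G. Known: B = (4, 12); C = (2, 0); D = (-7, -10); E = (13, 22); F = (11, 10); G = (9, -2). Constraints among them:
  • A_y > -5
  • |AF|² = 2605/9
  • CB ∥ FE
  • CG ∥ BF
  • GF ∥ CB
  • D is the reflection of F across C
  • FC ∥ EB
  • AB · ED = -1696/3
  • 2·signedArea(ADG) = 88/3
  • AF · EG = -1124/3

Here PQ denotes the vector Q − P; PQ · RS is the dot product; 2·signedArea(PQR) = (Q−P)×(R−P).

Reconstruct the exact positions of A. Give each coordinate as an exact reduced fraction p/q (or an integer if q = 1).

A = (4/3, -4)

1. A_x = 4/3  [AF · EG = -1124/3 ∩ 2·signedArea(ADG) = 88/3]
2. A_y = -4  [AF · EG = -1124/3 ∩ 2·signedArea(ADG) = 88/3]
   → A = (4/3, -4)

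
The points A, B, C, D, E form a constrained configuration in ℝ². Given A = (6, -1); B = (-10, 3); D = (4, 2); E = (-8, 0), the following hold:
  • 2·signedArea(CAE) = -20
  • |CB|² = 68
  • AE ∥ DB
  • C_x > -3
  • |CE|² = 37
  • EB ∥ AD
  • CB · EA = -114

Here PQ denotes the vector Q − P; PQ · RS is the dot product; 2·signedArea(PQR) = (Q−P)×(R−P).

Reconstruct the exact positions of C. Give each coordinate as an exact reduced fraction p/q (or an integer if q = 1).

C = (-2, 1)

1. C_x = -2  [CB · EA = -114 ∩ 2·signedArea(CAE) = -20]
2. C_y = 1  [CB · EA = -114 ∩ 2·signedArea(CAE) = -20]
   → C = (-2, 1)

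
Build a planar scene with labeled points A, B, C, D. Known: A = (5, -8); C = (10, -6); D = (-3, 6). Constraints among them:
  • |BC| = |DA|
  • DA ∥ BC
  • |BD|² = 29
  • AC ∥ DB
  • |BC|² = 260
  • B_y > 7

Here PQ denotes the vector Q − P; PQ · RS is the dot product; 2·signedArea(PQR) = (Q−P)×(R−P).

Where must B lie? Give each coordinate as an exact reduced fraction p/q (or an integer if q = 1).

1. B_x = 2  [DA ∥ BC ∩ AC ∥ DB]
2. B_y = 8  [DA ∥ BC ∩ AC ∥ DB]
   → B = (2, 8)

B = (2, 8)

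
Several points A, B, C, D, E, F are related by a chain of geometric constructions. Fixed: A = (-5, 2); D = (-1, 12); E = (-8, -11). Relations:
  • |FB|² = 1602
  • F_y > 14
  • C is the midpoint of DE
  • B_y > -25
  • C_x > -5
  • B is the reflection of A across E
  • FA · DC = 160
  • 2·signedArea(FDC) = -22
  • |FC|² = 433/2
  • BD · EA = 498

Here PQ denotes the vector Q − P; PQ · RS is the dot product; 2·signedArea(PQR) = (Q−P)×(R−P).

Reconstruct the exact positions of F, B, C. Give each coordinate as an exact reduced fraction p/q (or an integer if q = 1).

1. B_x = -11  [B is the reflection of A across E]
2. B_y = -24  [B is the reflection of A across E]
   → B = (-11, -24)
3. C_x = -9/2  [C is the midpoint of DE]
4. C_y = 1/2  [C is the midpoint of DE]
   → C = (-9/2, 1/2)
5. F_x = -2  [2·signedArea(FDC) = -22 ∩ FA · DC = 160]
6. F_y = 15  [2·signedArea(FDC) = -22 ∩ FA · DC = 160]
   → F = (-2, 15)

B = (-11, -24)
C = (-9/2, 1/2)
F = (-2, 15)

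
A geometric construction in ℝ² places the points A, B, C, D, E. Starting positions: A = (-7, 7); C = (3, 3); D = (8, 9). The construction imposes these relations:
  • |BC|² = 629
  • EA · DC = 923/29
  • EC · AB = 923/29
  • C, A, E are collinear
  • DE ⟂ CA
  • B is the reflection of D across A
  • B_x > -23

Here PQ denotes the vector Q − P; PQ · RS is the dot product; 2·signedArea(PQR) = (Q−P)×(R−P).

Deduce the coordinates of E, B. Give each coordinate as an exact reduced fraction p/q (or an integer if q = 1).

1. E_x = 152/29  [C, A, E are collinear ∩ DE ⟂ CA]
2. E_y = 61/29  [C, A, E are collinear ∩ DE ⟂ CA]
   → E = (152/29, 61/29)
3. B_x = -22  [B is the reflection of D across A]
4. B_y = 5  [B is the reflection of D across A]
   → B = (-22, 5)

B = (-22, 5)
E = (152/29, 61/29)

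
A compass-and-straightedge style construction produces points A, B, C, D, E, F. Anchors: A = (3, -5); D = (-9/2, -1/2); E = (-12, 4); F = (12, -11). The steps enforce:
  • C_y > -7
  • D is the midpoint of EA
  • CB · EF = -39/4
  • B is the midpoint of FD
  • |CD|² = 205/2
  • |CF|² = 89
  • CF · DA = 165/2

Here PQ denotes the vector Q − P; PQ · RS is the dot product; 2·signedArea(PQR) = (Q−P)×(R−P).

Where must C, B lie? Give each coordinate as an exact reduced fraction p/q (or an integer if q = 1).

1. B_x = 15/4  [B is the midpoint of FD]
2. B_y = -23/4  [B is the midpoint of FD]
   → B = (15/4, -23/4)
3. C_x = 4  [CF · DA = 165/2 ∩ CB · EF = -39/4]
4. C_y = -6  [CF · DA = 165/2 ∩ CB · EF = -39/4]
   → C = (4, -6)

B = (15/4, -23/4)
C = (4, -6)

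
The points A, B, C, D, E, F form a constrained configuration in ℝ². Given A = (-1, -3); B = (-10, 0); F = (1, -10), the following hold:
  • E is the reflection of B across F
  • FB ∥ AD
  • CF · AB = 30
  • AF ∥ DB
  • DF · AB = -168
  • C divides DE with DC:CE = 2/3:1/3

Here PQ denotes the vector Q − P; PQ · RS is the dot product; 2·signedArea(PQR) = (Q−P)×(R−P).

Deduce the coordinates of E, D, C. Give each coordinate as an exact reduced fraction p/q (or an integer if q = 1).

1. E_x = 12  [E is the reflection of B across F]
2. E_y = -20  [E is the reflection of B across F]
   → E = (12, -20)
3. D_x = -12  [AF ∥ DB ∩ FB ∥ AD]
4. D_y = 7  [AF ∥ DB ∩ FB ∥ AD]
   → D = (-12, 7)
5. C_x = 4  [C divides DE with DC:CE = 2/3:1/3]
6. C_y = -11  [C divides DE with DC:CE = 2/3:1/3]
   → C = (4, -11)

C = (4, -11)
D = (-12, 7)
E = (12, -20)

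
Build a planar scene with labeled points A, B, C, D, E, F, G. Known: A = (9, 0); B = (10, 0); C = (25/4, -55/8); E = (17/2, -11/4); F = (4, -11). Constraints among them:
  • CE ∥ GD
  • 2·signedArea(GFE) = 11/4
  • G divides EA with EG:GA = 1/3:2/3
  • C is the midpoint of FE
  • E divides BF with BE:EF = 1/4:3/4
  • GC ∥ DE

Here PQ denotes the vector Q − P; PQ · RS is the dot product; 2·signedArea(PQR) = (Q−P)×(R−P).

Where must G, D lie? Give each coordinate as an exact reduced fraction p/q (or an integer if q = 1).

D = (131/12, 55/24)
G = (26/3, -11/6)

1. G_x = 26/3  [G divides EA with EG:GA = 1/3:2/3]
2. G_y = -11/6  [G divides EA with EG:GA = 1/3:2/3]
   → G = (26/3, -11/6)
3. D_x = 131/12  [GC ∥ DE ∩ CE ∥ GD]
4. D_y = 55/24  [GC ∥ DE ∩ CE ∥ GD]
   → D = (131/12, 55/24)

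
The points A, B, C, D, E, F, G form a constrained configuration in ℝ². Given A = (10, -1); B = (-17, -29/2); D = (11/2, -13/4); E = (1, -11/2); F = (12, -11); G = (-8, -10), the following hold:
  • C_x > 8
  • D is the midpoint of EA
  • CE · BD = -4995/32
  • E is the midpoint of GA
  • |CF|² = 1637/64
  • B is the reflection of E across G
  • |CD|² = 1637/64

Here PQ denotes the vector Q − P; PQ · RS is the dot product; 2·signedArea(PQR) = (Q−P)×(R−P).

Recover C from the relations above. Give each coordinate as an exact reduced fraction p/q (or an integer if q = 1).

1. C_x = 35/4  [line -45/2·x + -45/4·y + 3735/32 = 0 ∩ |CD|² = 1637/64]
2. C_y = -57/8  [line -45/2·x + -45/4·y + 3735/32 = 0 ∩ |CD|² = 1637/64]
   → C = (35/4, -57/8)

C = (35/4, -57/8)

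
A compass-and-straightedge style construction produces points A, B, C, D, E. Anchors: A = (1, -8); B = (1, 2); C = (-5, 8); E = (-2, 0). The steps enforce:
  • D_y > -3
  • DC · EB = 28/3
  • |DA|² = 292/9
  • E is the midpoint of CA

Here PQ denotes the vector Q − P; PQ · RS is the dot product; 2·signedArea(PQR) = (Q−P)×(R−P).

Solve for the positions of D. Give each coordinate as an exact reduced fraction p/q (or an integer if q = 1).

D = (-1, -8/3)

1. D_x = -1  [line -3·x + -2·y + -25/3 = 0 ∩ |DA|² = 292/9]
2. D_y = -8/3  [line -3·x + -2·y + -25/3 = 0 ∩ |DA|² = 292/9]
   → D = (-1, -8/3)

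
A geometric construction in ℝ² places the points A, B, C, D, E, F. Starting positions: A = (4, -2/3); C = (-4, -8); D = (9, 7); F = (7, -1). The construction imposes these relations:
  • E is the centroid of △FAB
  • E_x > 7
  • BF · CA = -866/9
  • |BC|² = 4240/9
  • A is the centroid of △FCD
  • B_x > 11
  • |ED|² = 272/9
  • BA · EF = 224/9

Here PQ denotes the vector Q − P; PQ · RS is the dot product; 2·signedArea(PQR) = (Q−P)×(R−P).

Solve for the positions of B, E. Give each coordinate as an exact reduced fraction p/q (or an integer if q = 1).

B = (12, 20/3)
E = (23/3, 5/3)

1. B_x = 12  [line -8·x + -22/3·y + 1304/9 = 0 ∩ |BC|² = 4240/9]
2. B_y = 20/3  [line -8·x + -22/3·y + 1304/9 = 0 ∩ |BC|² = 4240/9]
   → B = (12, 20/3)
3. E_x = 23/3  [BA · EF = 224/9 ∩ E is the centroid of △FAB]
4. E_y = 5/3  [BA · EF = 224/9 ∩ E is the centroid of △FAB]
   → E = (23/3, 5/3)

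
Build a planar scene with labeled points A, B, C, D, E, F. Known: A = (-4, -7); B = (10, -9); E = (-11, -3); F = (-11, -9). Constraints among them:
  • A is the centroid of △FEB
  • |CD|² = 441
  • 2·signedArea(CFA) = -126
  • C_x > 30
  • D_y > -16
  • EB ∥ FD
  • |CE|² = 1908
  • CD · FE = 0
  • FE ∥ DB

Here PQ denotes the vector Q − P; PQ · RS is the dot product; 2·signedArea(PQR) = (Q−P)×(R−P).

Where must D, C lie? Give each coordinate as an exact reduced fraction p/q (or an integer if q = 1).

C = (31, -15)
D = (10, -15)

1. D_x = 10  [FE ∥ DB ∩ EB ∥ FD]
2. D_y = -15  [FE ∥ DB ∩ EB ∥ FD]
   → D = (10, -15)
3. C_x = 31  [CD · FE = 0 ∩ 2·signedArea(CFA) = -126]
4. C_y = -15  [CD · FE = 0 ∩ 2·signedArea(CFA) = -126]
   → C = (31, -15)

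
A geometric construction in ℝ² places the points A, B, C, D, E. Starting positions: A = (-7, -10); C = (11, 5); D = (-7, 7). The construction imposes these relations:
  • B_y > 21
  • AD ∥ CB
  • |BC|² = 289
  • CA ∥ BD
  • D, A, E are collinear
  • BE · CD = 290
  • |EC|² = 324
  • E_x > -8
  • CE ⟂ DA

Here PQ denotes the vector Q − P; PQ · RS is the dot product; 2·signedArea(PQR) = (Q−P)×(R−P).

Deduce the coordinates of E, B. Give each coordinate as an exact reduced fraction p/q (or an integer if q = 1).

B = (11, 22)
E = (-7, 5)

1. E_x = -7  [D, A, E are collinear ∩ CE ⟂ DA]
2. E_y = 5  [D, A, E are collinear ∩ CE ⟂ DA]
   → E = (-7, 5)
3. B_x = 11  [CA ∥ BD ∩ AD ∥ CB]
4. B_y = 22  [CA ∥ BD ∩ AD ∥ CB]
   → B = (11, 22)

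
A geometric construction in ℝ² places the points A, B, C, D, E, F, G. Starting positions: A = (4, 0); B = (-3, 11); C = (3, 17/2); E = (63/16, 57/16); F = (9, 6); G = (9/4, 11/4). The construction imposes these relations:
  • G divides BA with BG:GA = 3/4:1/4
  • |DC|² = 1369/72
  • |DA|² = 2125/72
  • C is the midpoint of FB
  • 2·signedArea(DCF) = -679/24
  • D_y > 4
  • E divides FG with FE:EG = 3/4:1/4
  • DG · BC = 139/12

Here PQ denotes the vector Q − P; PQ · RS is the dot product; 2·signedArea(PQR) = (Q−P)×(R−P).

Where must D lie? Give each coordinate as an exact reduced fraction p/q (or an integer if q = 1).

1. D_x = 13/12  [2·signedArea(DCF) = -679/24 ∩ DG · BC = 139/12]
2. D_y = 55/12  [2·signedArea(DCF) = -679/24 ∩ DG · BC = 139/12]
   → D = (13/12, 55/12)

D = (13/12, 55/12)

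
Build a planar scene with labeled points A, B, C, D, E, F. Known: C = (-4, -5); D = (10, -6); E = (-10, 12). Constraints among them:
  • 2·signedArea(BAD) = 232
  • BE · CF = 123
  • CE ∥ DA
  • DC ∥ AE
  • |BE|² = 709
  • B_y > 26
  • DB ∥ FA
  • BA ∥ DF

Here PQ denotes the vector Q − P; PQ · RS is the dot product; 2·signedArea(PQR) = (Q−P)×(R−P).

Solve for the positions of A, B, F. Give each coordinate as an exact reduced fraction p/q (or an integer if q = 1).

A = (4, 11)
B = (12, 27)
F = (2, -22)

1. A_x = 4  [DC ∥ AE ∩ CE ∥ DA]
2. A_y = 11  [DC ∥ AE ∩ CE ∥ DA]
   → A = (4, 11)
3. B_x = 12  [line 17·x + 6·y + -366 = 0 ∩ |BE|² = 709]
4. B_y = 27  [line 17·x + 6·y + -366 = 0 ∩ |BE|² = 709]
   → B = (12, 27)
5. F_x = 2  [DB ∥ FA ∩ BA ∥ DF]
6. F_y = -22  [DB ∥ FA ∩ BA ∥ DF]
   → F = (2, -22)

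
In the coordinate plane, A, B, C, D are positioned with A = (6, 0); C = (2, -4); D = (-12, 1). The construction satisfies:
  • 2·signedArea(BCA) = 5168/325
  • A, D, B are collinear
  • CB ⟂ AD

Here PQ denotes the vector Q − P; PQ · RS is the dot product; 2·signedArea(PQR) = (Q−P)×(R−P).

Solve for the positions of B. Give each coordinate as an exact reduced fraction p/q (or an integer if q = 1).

1. B_x = 726/325  [A, D, B are collinear ∩ CB ⟂ AD]
2. B_y = 68/325  [A, D, B are collinear ∩ CB ⟂ AD]
   → B = (726/325, 68/325)

B = (726/325, 68/325)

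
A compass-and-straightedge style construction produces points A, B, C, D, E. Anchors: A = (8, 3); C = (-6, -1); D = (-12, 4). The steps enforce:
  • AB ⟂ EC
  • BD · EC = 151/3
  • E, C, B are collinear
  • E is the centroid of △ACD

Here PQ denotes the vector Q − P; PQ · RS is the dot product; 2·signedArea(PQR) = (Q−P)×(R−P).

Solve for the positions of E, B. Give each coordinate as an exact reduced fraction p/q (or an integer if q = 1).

B = (314/145, 1187/145)
E = (-10/3, 2)

1. E_x = -10/3  [E is the centroid of △ACD]
2. E_y = 2  [E is the centroid of △ACD]
   → E = (-10/3, 2)
3. B_x = 314/145  [E, C, B are collinear ∩ AB ⟂ EC]
4. B_y = 1187/145  [E, C, B are collinear ∩ AB ⟂ EC]
   → B = (314/145, 1187/145)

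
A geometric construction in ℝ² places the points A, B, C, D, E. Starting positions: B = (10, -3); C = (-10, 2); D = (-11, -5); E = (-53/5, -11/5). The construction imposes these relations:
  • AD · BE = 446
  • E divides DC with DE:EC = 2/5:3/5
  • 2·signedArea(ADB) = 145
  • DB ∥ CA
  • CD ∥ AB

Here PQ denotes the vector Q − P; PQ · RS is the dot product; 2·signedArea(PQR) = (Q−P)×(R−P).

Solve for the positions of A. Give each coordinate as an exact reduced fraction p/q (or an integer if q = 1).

1. A_x = 11  [CD ∥ AB ∩ DB ∥ CA]
2. A_y = 4  [CD ∥ AB ∩ DB ∥ CA]
   → A = (11, 4)

A = (11, 4)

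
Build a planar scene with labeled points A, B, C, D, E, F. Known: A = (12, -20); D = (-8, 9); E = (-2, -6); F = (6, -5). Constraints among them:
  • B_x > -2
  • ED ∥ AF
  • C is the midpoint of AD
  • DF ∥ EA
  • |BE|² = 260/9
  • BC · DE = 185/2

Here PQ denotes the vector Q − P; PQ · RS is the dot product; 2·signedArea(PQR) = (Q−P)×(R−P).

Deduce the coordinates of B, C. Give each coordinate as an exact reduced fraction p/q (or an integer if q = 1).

B = (-4/3, -2/3)
C = (2, -11/2)

1. C_x = 2  [C is the midpoint of AD]
2. C_y = -11/2  [C is the midpoint of AD]
   → C = (2, -11/2)
3. B_x = -4/3  [line -6·x + 15·y + 2 = 0 ∩ |BE|² = 260/9]
4. B_y = -2/3  [line -6·x + 15·y + 2 = 0 ∩ |BE|² = 260/9]
   → B = (-4/3, -2/3)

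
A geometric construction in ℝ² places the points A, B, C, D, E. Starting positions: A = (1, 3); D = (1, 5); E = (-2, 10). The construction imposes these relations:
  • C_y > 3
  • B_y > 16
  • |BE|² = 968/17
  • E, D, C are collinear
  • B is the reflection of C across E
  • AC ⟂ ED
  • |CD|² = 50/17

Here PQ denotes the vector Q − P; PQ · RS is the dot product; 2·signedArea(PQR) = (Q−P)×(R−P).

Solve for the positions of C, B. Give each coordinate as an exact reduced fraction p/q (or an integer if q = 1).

1. C_x = 32/17  [E, D, C are collinear ∩ AC ⟂ ED]
2. C_y = 60/17  [E, D, C are collinear ∩ AC ⟂ ED]
   → C = (32/17, 60/17)
3. B_x = -100/17  [B is the reflection of C across E]
4. B_y = 280/17  [B is the reflection of C across E]
   → B = (-100/17, 280/17)

B = (-100/17, 280/17)
C = (32/17, 60/17)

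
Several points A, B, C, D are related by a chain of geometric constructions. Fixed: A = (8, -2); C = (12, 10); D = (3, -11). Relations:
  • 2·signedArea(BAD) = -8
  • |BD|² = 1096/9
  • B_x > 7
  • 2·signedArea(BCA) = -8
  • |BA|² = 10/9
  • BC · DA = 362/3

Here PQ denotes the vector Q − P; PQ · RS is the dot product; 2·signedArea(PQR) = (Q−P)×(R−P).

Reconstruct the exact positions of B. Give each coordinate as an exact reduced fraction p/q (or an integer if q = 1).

1. B_x = 23/3  [2·signedArea(BCA) = -8 ∩ BC · DA = 362/3]
2. B_y = -1  [2·signedArea(BCA) = -8 ∩ BC · DA = 362/3]
   → B = (23/3, -1)

B = (23/3, -1)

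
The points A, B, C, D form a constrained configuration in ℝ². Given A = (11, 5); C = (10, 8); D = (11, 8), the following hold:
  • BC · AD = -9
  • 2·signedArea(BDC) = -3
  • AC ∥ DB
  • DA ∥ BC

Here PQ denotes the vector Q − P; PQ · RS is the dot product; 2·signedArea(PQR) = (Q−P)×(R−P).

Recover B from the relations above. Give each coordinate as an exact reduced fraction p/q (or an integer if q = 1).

1. B_x = 10  [DA ∥ BC ∩ AC ∥ DB]
2. B_y = 11  [DA ∥ BC ∩ AC ∥ DB]
   → B = (10, 11)

B = (10, 11)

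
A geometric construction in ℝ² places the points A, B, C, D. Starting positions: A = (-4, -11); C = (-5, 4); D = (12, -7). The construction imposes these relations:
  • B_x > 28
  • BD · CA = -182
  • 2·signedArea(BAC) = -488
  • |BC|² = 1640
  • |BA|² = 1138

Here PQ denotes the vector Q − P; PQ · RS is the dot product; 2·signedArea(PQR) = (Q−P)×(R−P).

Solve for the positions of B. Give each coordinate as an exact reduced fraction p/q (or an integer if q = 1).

1. B_x = 29  [2·signedArea(BAC) = -488 ∩ BD · CA = -182]
2. B_y = -18  [2·signedArea(BAC) = -488 ∩ BD · CA = -182]
   → B = (29, -18)

B = (29, -18)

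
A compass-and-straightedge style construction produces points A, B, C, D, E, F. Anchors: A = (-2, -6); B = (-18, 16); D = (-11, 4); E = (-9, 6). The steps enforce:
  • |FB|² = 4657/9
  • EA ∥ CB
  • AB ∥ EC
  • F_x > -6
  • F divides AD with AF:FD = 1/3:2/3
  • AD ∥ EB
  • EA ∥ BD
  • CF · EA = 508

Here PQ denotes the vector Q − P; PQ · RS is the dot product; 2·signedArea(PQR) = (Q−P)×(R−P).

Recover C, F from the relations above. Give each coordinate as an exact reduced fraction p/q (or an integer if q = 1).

1. C_x = -25  [EA ∥ CB ∩ AB ∥ EC]
2. C_y = 28  [EA ∥ CB ∩ AB ∥ EC]
   → C = (-25, 28)
3. F_x = -5  [F divides AD with AF:FD = 1/3:2/3]
4. F_y = -8/3  [F divides AD with AF:FD = 1/3:2/3]
   → F = (-5, -8/3)

C = (-25, 28)
F = (-5, -8/3)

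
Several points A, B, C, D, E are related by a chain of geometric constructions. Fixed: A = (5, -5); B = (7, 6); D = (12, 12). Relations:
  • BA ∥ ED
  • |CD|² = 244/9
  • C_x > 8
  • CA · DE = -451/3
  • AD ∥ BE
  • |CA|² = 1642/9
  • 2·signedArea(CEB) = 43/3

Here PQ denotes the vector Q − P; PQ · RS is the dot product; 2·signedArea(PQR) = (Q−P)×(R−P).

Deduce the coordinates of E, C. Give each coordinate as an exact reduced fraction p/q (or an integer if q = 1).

1. E_x = 14  [BA ∥ ED ∩ AD ∥ BE]
2. E_y = 23  [BA ∥ ED ∩ AD ∥ BE]
   → E = (14, 23)
3. C_x = 26/3  [CA · DE = -451/3 ∩ 2·signedArea(CEB) = 43/3]
4. C_y = 8  [CA · DE = -451/3 ∩ 2·signedArea(CEB) = 43/3]
   → C = (26/3, 8)

C = (26/3, 8)
E = (14, 23)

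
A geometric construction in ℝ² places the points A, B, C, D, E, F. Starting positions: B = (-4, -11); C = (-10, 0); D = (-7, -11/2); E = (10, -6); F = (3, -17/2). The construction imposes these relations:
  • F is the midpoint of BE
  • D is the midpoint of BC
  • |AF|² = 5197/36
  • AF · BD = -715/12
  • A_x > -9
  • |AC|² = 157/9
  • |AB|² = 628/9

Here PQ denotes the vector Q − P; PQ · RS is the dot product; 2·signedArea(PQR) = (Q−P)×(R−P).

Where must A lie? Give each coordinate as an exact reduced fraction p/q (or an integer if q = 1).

1. A_x = -8  [line 3·x + -11/2·y + 23/6 = 0 ∩ |AC|² = 157/9]
2. A_y = -11/3  [line 3·x + -11/2·y + 23/6 = 0 ∩ |AC|² = 157/9]
   → A = (-8, -11/3)

A = (-8, -11/3)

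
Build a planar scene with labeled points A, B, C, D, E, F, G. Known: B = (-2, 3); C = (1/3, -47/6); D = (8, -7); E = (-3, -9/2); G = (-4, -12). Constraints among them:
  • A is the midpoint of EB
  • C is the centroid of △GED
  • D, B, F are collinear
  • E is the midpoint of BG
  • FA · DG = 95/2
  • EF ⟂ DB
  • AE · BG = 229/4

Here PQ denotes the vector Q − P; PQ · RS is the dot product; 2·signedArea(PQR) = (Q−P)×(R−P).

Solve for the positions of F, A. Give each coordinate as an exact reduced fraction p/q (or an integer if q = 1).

1. F_x = 5/4  [D, B, F are collinear ∩ EF ⟂ DB]
2. F_y = -1/4  [D, B, F are collinear ∩ EF ⟂ DB]
   → F = (5/4, -1/4)
3. A_x = -5/2  [A is the midpoint of EB]
4. A_y = -3/4  [A is the midpoint of EB]
   → A = (-5/2, -3/4)

A = (-5/2, -3/4)
F = (5/4, -1/4)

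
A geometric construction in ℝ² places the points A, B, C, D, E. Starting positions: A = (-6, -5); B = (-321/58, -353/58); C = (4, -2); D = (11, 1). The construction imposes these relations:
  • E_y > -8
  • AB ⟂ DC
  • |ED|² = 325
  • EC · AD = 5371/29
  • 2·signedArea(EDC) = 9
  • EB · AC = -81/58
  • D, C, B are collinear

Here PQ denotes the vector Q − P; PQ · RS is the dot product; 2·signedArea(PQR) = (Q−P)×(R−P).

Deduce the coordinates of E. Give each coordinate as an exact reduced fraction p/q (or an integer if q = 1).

1. E_x = -147/29  [2·signedArea(EDC) = 9 ∩ EB · AC = -81/58]
2. E_y = -208/29  [2·signedArea(EDC) = 9 ∩ EB · AC = -81/58]
   → E = (-147/29, -208/29)

E = (-147/29, -208/29)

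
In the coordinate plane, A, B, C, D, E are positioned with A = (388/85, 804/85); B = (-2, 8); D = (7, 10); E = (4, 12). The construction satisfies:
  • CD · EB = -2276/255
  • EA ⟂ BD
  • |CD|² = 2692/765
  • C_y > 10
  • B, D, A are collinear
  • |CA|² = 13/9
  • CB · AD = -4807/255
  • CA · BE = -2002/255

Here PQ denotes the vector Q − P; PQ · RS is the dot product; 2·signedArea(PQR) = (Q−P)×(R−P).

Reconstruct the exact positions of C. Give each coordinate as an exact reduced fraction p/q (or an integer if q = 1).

1. C_x = 441/85  [CD · EB = -2276/255 ∩ CB · AD = -4807/255]
2. C_y = 2674/255  [CD · EB = -2276/255 ∩ CB · AD = -4807/255]
   → C = (441/85, 2674/255)

C = (441/85, 2674/255)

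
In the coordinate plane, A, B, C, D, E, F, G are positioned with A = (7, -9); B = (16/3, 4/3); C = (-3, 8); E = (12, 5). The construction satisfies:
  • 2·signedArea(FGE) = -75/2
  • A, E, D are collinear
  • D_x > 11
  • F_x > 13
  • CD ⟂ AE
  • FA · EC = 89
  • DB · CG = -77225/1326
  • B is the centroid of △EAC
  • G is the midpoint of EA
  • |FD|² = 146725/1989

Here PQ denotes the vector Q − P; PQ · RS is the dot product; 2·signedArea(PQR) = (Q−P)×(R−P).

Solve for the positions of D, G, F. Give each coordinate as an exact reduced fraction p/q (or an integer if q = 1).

D = (2487/221, 643/221)
F = (41/3, -16/3)
G = (19/2, -2)

1. D_x = 2487/221  [A, E, D are collinear ∩ CD ⟂ AE]
2. D_y = 643/221  [A, E, D are collinear ∩ CD ⟂ AE]
   → D = (2487/221, 643/221)
3. G_x = 19/2  [G is the midpoint of EA]
4. G_y = -2  [G is the midpoint of EA]
   → G = (19/2, -2)
5. F_x = 41/3  [FA · EC = 89 ∩ 2·signedArea(FGE) = -75/2]
6. F_y = -16/3  [FA · EC = 89 ∩ 2·signedArea(FGE) = -75/2]
   → F = (41/3, -16/3)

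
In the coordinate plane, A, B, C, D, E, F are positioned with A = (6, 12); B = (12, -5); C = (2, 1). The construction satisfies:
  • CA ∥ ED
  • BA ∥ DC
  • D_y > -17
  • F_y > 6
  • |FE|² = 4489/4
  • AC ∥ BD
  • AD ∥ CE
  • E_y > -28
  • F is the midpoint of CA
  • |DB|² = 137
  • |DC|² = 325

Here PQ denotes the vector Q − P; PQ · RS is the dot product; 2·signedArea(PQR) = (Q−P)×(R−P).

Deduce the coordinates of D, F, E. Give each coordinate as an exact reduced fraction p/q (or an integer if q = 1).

1. D_x = 8  [BA ∥ DC ∩ AC ∥ BD]
2. D_y = -16  [BA ∥ DC ∩ AC ∥ BD]
   → D = (8, -16)
3. F_x = 4  [F is the midpoint of CA]
4. F_y = 13/2  [F is the midpoint of CA]
   → F = (4, 13/2)
5. E_x = 4  [CA ∥ ED ∩ AD ∥ CE]
6. E_y = -27  [CA ∥ ED ∩ AD ∥ CE]
   → E = (4, -27)

D = (8, -16)
E = (4, -27)
F = (4, 13/2)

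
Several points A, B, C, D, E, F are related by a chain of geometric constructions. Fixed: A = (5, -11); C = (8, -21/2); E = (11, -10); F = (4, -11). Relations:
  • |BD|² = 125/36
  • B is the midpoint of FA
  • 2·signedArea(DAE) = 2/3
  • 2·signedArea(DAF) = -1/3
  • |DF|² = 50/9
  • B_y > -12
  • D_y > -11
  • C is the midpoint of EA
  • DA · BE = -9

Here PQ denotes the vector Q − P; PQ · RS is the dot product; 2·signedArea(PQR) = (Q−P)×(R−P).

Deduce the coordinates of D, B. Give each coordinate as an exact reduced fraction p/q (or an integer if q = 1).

B = (9/2, -11)
D = (19/3, -32/3)

1. D_x = 19/3  [2·signedArea(DAE) = 2/3 ∩ 2·signedArea(DAF) = -1/3]
2. D_y = -32/3  [2·signedArea(DAE) = 2/3 ∩ 2·signedArea(DAF) = -1/3]
   → D = (19/3, -32/3)
3. B_x = 9/2  [B is the midpoint of FA]
4. B_y = -11  [B is the midpoint of FA]
   → B = (9/2, -11)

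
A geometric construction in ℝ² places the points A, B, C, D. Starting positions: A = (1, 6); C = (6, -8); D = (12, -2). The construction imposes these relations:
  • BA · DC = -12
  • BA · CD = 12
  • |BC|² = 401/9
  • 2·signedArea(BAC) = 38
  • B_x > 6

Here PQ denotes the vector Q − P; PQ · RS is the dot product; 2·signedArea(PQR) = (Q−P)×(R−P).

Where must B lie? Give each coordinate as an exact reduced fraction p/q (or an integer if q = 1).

1. B_x = 19/3  [BA · DC = -12 ∩ 2·signedArea(BAC) = 38]
2. B_y = -4/3  [BA · DC = -12 ∩ 2·signedArea(BAC) = 38]
   → B = (19/3, -4/3)

B = (19/3, -4/3)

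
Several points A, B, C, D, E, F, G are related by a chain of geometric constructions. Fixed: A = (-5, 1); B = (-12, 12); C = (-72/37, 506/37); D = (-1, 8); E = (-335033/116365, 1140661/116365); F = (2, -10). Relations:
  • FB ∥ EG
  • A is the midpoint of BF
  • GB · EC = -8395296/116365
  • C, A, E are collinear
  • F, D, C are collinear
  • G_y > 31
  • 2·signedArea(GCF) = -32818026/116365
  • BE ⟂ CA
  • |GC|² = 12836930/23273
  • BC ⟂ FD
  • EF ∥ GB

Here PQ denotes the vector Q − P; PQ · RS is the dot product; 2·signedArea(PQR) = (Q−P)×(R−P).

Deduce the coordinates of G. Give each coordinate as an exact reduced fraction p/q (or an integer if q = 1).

G = (-1964143/116365, 3700691/116365)

1. G_x = -1964143/116365  [EF ∥ GB ∩ FB ∥ EG]
2. G_y = 3700691/116365  [EF ∥ GB ∩ FB ∥ EG]
   → G = (-1964143/116365, 3700691/116365)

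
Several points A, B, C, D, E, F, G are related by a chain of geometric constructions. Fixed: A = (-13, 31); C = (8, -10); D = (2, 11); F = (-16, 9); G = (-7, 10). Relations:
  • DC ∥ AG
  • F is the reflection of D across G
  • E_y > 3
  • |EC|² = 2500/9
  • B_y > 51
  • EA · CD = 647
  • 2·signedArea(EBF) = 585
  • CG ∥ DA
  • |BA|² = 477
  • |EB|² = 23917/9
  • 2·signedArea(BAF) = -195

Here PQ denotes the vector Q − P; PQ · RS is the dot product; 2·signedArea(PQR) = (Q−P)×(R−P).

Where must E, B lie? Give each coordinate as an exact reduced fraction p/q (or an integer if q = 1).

B = (-19, 52)
E = (-2, 10/3)

1. B_x = -19  [line 22·x + -3·y + 574 = 0 ∩ |BA|² = 477]
2. B_y = 52  [line 22·x + -3·y + 574 = 0 ∩ |BA|² = 477]
   → B = (-19, 52)
3. E_x = -2  [EA · CD = 647 ∩ 2·signedArea(EBF) = 585]
4. E_y = 10/3  [EA · CD = 647 ∩ 2·signedArea(EBF) = 585]
   → E = (-2, 10/3)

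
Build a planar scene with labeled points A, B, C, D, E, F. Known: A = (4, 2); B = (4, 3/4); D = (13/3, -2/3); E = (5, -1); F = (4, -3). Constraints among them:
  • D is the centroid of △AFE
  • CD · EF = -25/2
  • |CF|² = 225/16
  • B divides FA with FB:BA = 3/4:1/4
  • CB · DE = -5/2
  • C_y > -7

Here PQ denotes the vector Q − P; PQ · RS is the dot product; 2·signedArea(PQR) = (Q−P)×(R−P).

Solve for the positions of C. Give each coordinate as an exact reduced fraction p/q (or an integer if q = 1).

1. C_x = 4  [CB · DE = -5/2 ∩ CD · EF = -25/2]
2. C_y = -27/4  [CB · DE = -5/2 ∩ CD · EF = -25/2]
   → C = (4, -27/4)

C = (4, -27/4)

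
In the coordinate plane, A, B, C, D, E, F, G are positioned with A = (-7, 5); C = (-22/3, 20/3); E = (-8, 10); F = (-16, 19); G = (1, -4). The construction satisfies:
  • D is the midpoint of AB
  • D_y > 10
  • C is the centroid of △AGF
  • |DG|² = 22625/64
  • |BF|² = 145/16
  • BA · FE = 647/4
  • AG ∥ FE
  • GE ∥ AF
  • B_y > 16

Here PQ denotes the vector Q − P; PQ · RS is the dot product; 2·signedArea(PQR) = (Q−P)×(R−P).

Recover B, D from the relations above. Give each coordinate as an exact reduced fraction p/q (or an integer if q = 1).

B = (-14, 67/4)
D = (-21/2, 87/8)

1. B_x = -14  [line -8·x + 9·y + -1051/4 = 0 ∩ |BF|² = 145/16]
2. B_y = 67/4  [line -8·x + 9·y + -1051/4 = 0 ∩ |BF|² = 145/16]
   → B = (-14, 67/4)
3. D_x = -21/2  [D is the midpoint of AB]
4. D_y = 87/8  [D is the midpoint of AB]
   → D = (-21/2, 87/8)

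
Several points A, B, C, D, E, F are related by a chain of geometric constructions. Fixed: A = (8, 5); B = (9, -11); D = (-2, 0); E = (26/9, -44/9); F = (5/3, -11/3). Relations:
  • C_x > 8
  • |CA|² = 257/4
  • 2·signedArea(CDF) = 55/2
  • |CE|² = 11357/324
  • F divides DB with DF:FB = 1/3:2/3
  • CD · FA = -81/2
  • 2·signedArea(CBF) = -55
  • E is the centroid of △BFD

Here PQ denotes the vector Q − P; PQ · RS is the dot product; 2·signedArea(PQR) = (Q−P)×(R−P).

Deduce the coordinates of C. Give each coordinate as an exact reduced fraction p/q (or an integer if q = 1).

C = (17/2, -3)

1. C_x = 17/2  [2·signedArea(CDF) = 55/2 ∩ CD · FA = -81/2]
2. C_y = -3  [2·signedArea(CDF) = 55/2 ∩ CD · FA = -81/2]
   → C = (17/2, -3)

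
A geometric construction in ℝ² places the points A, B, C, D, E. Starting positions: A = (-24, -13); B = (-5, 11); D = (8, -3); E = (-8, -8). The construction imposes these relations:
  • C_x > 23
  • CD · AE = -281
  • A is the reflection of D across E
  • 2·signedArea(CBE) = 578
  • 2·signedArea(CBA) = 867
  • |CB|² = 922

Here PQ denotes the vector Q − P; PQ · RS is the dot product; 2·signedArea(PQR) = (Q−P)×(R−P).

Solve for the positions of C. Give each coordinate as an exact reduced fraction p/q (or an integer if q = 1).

1. C_x = 24  [2·signedArea(CBA) = 867 ∩ CD · AE = -281]
2. C_y = 2  [2·signedArea(CBA) = 867 ∩ CD · AE = -281]
   → C = (24, 2)

C = (24, 2)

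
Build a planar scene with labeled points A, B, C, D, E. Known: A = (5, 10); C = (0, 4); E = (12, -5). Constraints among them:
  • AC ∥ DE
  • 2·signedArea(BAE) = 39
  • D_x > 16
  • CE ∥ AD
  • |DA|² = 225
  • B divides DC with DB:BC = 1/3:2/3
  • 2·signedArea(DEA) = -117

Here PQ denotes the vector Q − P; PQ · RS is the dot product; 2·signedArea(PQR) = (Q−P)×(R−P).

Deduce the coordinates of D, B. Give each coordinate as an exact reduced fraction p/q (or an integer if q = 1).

B = (34/3, 2)
D = (17, 1)

1. D_x = 17  [AC ∥ DE ∩ CE ∥ AD]
2. D_y = 1  [AC ∥ DE ∩ CE ∥ AD]
   → D = (17, 1)
3. B_x = 34/3  [B divides DC with DB:BC = 1/3:2/3]
4. B_y = 2  [B divides DC with DB:BC = 1/3:2/3]
   → B = (34/3, 2)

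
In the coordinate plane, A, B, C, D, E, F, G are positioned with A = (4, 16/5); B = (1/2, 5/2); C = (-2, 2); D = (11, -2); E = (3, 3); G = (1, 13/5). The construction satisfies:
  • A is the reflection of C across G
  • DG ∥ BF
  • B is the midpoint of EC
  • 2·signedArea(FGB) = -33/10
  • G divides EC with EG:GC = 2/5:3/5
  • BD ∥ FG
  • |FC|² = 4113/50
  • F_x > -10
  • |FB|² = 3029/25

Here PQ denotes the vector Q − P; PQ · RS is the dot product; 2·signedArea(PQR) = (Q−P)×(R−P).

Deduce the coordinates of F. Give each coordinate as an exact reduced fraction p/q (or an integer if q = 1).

1. F_x = -19/2  [BD ∥ FG ∩ DG ∥ BF]
2. F_y = 71/10  [BD ∥ FG ∩ DG ∥ BF]
   → F = (-19/2, 71/10)

F = (-19/2, 71/10)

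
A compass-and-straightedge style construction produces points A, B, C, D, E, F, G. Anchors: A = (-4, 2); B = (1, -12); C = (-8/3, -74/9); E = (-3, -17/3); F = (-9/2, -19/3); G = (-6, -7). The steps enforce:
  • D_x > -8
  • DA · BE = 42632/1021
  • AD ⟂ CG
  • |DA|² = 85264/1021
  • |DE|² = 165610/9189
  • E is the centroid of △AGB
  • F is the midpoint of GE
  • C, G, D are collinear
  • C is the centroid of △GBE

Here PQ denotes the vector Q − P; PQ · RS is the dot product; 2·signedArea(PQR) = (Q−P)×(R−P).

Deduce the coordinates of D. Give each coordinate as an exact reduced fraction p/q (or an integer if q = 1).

D = (-7296/1021, -6718/1021)

1. D_x = -7296/1021  [C, G, D are collinear ∩ AD ⟂ CG]
2. D_y = -6718/1021  [C, G, D are collinear ∩ AD ⟂ CG]
   → D = (-7296/1021, -6718/1021)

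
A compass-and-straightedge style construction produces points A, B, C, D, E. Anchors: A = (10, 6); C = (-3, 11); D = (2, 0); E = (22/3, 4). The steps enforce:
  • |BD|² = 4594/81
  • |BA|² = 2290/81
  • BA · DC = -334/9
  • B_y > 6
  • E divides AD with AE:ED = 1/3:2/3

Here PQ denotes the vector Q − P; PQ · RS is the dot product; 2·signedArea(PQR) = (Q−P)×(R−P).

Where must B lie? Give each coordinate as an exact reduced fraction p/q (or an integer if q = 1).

B = (43/9, 7)

1. B_x = 43/9  [line 5·x + -11·y + 478/9 = 0 ∩ |BD|² = 4594/81]
2. B_y = 7  [line 5·x + -11·y + 478/9 = 0 ∩ |BD|² = 4594/81]
   → B = (43/9, 7)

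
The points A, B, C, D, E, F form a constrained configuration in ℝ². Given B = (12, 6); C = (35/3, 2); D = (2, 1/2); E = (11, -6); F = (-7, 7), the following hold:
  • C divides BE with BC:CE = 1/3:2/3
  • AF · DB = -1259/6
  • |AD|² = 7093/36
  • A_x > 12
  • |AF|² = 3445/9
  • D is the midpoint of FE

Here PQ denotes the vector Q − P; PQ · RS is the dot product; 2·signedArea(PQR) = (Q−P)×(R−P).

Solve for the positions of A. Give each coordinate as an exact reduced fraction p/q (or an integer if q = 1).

A = (37/3, 10)

1. A_x = 37/3  [line -10·x + -11/2·y + 535/3 = 0 ∩ |AF|² = 3445/9]
2. A_y = 10  [line -10·x + -11/2·y + 535/3 = 0 ∩ |AF|² = 3445/9]
   → A = (37/3, 10)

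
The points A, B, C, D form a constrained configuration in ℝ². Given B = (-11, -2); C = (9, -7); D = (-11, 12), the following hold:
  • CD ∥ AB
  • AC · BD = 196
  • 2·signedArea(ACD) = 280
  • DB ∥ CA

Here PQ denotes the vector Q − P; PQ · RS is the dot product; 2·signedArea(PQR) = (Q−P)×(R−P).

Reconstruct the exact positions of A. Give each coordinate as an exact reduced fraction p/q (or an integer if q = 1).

1. A_x = 9  [CD ∥ AB ∩ DB ∥ CA]
2. A_y = -21  [CD ∥ AB ∩ DB ∥ CA]
   → A = (9, -21)

A = (9, -21)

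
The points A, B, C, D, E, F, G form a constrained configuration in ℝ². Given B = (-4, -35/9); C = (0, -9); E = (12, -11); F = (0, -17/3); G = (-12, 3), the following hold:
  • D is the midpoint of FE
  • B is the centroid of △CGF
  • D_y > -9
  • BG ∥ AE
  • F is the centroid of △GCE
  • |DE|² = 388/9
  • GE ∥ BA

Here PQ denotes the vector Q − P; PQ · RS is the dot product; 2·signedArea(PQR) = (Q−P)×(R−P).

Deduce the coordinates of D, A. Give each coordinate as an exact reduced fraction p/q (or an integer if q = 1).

1. D_x = 6  [D is the midpoint of FE]
2. D_y = -25/3  [D is the midpoint of FE]
   → D = (6, -25/3)
3. A_x = 20  [BG ∥ AE ∩ GE ∥ BA]
4. A_y = -161/9  [BG ∥ AE ∩ GE ∥ BA]
   → A = (20, -161/9)

A = (20, -161/9)
D = (6, -25/3)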